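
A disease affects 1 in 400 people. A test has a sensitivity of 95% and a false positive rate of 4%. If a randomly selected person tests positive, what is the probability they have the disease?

Let D = the rare event, + = positive/flagged.
P(D) = 1/400
P(+|D) = 95/100 = 19/20
P(+|D') = 4/100 = 1/25
P(+) = P(+|D)P(D) + P(+|D')P(D')
     = \frac{19}{20} × \frac{1}{400} + \frac{1}{25} × \frac{399}{400}
     = \frac{1691}{40000}
P(D|+) = P(+|D)P(D)/P(+) = \frac{5}{89}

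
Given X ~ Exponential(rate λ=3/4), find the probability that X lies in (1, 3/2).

P(1 < X < 3/2) = ∫_{1}^{3/2} f(x) dx
where f(x) = \frac{3 e^{- \frac{3 x}{4}}}{4}
= - \frac{1}{e^{\frac{9}{8}}} + e^{- \frac{3}{4}}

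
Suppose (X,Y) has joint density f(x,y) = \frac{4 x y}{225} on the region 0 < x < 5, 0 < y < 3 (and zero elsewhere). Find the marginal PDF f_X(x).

f_X(x) = ∫_0^3 f(x,y) dy
= ∫_0^3 \frac{4 x y}{225} dy
= \frac{2 x}{25} for 0 < x < 5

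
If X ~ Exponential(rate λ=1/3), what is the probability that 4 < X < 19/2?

P(4 < X < 19/2) = ∫_{4}^{19/2} f(x) dx
where f(x) = \frac{e^{- \frac{x}{3}}}{3}
= - \frac{1}{e^{\frac{19}{6}}} + e^{- \frac{4}{3}}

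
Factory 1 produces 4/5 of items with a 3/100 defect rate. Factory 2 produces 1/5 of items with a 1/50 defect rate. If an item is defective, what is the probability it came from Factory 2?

Using Bayes' theorem:
P(F1) = 4/5, P(D|F1) = 3/100
P(F2) = 1/5, P(D|F2) = 1/50
P(D) = P(D|F1)P(F1) + P(D|F2)P(F2)
     = \frac{7}{250}
P(F2|D) = P(D|F2)P(F2) / P(D)
= \frac{1}{7}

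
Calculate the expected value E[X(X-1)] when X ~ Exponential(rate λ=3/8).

E[X(X-1)] = E[X² - X] = E[X²] - E[X]
E[X] = \frac{8}{3}
E[X²] = Var(X) + (E[X])² = \frac{64}{9} + (\frac{8}{3})² = \frac{128}{9}
E[X(X-1)] = \frac{128}{9} - \frac{8}{3} = \frac{104}{9}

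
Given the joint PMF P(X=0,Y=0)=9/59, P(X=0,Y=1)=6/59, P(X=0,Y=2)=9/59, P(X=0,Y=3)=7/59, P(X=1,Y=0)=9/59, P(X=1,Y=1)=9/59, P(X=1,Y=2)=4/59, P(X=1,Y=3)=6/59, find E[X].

First find marginal of X:
P(X=0) = 31/59
P(X=1) = 28/59
E[X] = 0 × 31/59 + 1 × 28/59 = 28/59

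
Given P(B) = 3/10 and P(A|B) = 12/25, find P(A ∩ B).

By definition, P(A|B) = P(A ∩ B) / P(B)
So P(A ∩ B) = P(A|B) × P(B)
= 12/25 × 3/10
= 18/125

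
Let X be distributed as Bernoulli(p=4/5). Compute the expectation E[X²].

Using the identity E[X²] = Var(X) + (E[X])²:
E[X] = \frac{4}{5}
Var(X) = \frac{4}{25}
E[X²] = \frac{4}{25} + (\frac{4}{5})²
= \frac{4}{5}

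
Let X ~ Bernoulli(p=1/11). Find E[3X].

For X ~ Bernoulli(p=1/11):
E[X] = \frac{1}{11}
E[3X] = 3 × E[X] + 0 = \frac{3}{11}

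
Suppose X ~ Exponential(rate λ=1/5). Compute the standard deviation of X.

For X ~ Exponential(rate λ=1/5):
Var(X) = 25
SD(X) = √(Var(X)) = √(25) = 5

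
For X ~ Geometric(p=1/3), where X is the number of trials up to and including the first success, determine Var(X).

For X ~ Geometric(p=1/3), where X is the number of trials up to and including the first success:
Var(X) = 6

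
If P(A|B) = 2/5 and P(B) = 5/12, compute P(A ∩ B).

By definition, P(A|B) = P(A ∩ B) / P(B)
So P(A ∩ B) = P(A|B) × P(B)
= 2/5 × 5/12
= 1/6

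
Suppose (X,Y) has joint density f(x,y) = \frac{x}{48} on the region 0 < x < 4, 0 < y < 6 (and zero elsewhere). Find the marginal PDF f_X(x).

f_X(x) = ∫_0^6 f(x,y) dy
= ∫_0^6 \frac{x}{48} dy
= \frac{x}{8} for 0 < x < 4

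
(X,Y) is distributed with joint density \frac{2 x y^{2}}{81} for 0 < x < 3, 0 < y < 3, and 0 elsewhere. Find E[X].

f_X(x) = ∫_0^3 \frac{2 x y^{2}}{81} dy = \frac{2 x}{9}
E[X] = ∫_0^3 x × (\frac{2 x}{9}) dx = 2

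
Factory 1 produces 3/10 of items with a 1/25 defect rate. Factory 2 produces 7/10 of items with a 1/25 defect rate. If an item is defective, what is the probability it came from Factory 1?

Using Bayes' theorem:
P(F1) = 3/10, P(D|F1) = 1/25
P(F2) = 7/10, P(D|F2) = 1/25
P(D) = P(D|F1)P(F1) + P(D|F2)P(F2)
     = \frac{1}{25}
P(F1|D) = P(D|F1)P(F1) / P(D)
= \frac{3}{10}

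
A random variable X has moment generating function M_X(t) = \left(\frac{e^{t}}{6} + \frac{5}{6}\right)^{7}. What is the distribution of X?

The MGF M(t) = \left(\frac{e^{t}}{6} + \frac{5}{6}\right)^{7} is the standard form for the Binomial distribution.
Comparing with the known MGF formula identifies: Binomial(n=7, p=1/6)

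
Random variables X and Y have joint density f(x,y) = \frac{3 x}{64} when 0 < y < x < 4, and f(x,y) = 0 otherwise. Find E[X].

f_X(x) = ∫_0^x \frac{3 x}{64} dy = \frac{3 x^{2}}{64}
E[X] = ∫_0^4 x × (\frac{3 x^{2}}{64}) dx = 3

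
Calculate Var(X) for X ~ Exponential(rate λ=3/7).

For X ~ Exponential(rate λ=3/7):
Var(X) = \frac{49}{9}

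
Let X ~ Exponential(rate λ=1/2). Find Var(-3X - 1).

For X ~ Exponential(rate λ=1/2):
Var(X) = 4
Var(-3X - 1) = (-3)² × Var(X) = 9 × 4 = 36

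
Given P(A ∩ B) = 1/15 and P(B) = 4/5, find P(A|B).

P(A|B) = P(A ∩ B) / P(B)
= (1/15) / (4/5)
= 1/12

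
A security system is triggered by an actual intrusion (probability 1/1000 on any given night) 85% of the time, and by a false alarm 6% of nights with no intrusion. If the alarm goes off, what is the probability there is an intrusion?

Let D = the rare event, + = positive/flagged.
P(D) = 1/1000
P(+|D) = 85/100 = 17/20
P(+|D') = 6/100 = 3/50
P(+) = P(+|D)P(D) + P(+|D')P(D')
     = \frac{17}{20} × \frac{1}{1000} + \frac{3}{50} × \frac{999}{1000}
     = \frac{6079}{100000}
P(D|+) = P(+|D)P(D)/P(+) = \frac{85}{6079}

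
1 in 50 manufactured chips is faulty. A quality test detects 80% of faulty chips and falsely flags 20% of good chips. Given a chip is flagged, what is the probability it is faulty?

Let D = the rare event, + = positive/flagged.
P(D) = 1/50
P(+|D) = 80/100 = 4/5
P(+|D') = 20/100 = 1/5
P(+) = P(+|D)P(D) + P(+|D')P(D')
     = \frac{4}{5} × \frac{1}{50} + \frac{1}{5} × \frac{49}{50}
     = \frac{53}{250}
P(D|+) = P(+|D)P(D)/P(+) = \frac{4}{53}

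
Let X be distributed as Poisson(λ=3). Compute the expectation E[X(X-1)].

E[X(X-1)] = E[X² - X] = E[X²] - E[X]
E[X] = 3
E[X²] = Var(X) + (E[X])² = 3 + (3)² = 12
E[X(X-1)] = 12 - 3 = 9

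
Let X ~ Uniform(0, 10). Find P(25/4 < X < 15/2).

P(25/4 < X < 15/2) = ∫_{25/4}^{15/2} f(x) dx
where f(x) = \frac{1}{10}
= \frac{1}{8}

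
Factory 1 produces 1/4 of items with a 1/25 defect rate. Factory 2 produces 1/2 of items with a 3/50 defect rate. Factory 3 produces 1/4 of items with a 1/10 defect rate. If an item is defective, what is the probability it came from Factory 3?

Using Bayes' theorem:
P(F1) = 1/4, P(D|F1) = 1/25
P(F2) = 1/2, P(D|F2) = 3/50
P(F3) = 1/4, P(D|F3) = 1/10
P(D) = P(D|F1)P(F1) + P(D|F2)P(F2) + P(D|F3)P(F3)
     = \frac{13}{200}
P(F3|D) = P(D|F3)P(F3) / P(D)
= \frac{5}{13}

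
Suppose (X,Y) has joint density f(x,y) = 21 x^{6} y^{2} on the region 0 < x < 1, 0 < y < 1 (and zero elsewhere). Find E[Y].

E[Y] = ∫_0^1 ∫_0^1 y × f(x,y) dx dy
= \frac{3}{4}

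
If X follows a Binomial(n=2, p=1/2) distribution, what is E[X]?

For X ~ Binomial(n=2, p=1/2), the expected value is:
E[X] = 1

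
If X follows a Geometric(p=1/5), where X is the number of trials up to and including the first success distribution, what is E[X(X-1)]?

E[X(X-1)] = E[X² - X] = E[X²] - E[X]
E[X] = 5
E[X²] = Var(X) + (E[X])² = 20 + (5)² = 45
E[X(X-1)] = 45 - 5 = 40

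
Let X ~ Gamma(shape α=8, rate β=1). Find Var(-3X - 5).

For X ~ Gamma(shape α=8, rate β=1):
Var(X) = 8
Var(-3X - 5) = (-3)² × Var(X) = 9 × 8 = 72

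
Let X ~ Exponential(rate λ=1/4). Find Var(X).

For X ~ Exponential(rate λ=1/4):
Var(X) = 16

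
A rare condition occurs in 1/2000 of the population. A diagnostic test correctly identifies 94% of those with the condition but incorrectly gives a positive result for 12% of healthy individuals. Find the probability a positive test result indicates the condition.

Let D = the rare event, + = positive/flagged.
P(D) = 1/2000
P(+|D) = 94/100 = 47/50
P(+|D') = 12/100 = 3/25
P(+) = P(+|D)P(D) + P(+|D')P(D')
     = \frac{47}{50} × \frac{1}{2000} + \frac{3}{25} × \frac{1999}{2000}
     = \frac{12041}{100000}
P(D|+) = P(+|D)P(D)/P(+) = \frac{47}{12041}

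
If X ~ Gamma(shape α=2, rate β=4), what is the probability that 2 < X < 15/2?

P(2 < X < 15/2) = ∫_{2}^{15/2} f(x) dx
where f(x) = 16 x e^{- 4 x}
= \frac{-31 + 9 e^{22}}{e^{30}}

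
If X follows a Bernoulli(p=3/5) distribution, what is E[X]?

For X ~ Bernoulli(p=3/5), the expected value is:
E[X] = \frac{3}{5}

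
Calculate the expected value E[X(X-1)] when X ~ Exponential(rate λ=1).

E[X(X-1)] = E[X² - X] = E[X²] - E[X]
E[X] = 1
E[X²] = Var(X) + (E[X])² = 1 + (1)² = 2
E[X(X-1)] = 2 - 1 = 1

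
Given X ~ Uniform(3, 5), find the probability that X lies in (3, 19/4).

P(3 < X < 19/4) = ∫_{3}^{19/4} f(x) dx
where f(x) = \frac{1}{2}
= \frac{7}{8}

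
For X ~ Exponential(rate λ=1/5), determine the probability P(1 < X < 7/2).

P(1 < X < 7/2) = ∫_{1}^{7/2} f(x) dx
where f(x) = \frac{e^{- \frac{x}{5}}}{5}
= - \frac{1}{e^{\frac{7}{10}}} + e^{- \frac{1}{5}}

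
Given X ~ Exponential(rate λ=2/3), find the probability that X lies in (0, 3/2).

P(0 < X < 3/2) = ∫_{0}^{3/2} f(x) dx
where f(x) = \frac{2 e^{- \frac{2 x}{3}}}{3}
= 1 - e^{-1}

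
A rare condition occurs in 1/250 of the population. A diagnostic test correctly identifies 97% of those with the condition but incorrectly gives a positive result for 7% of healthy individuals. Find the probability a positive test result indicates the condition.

Let D = the rare event, + = positive/flagged.
P(D) = 1/250
P(+|D) = 97/100
P(+|D') = 7/100
P(+) = P(+|D)P(D) + P(+|D')P(D')
     = \frac{97}{100} × \frac{1}{250} + \frac{7}{100} × \frac{249}{250}
     = \frac{46}{625}
P(D|+) = P(+|D)P(D)/P(+) = \frac{97}{1840}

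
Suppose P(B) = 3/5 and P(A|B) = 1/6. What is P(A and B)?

By definition, P(A|B) = P(A ∩ B) / P(B)
So P(A ∩ B) = P(A|B) × P(B)
= 1/6 × 3/5
= 1/10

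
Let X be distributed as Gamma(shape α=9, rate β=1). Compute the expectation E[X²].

Using the identity E[X²] = Var(X) + (E[X])²:
E[X] = 9
Var(X) = 9
E[X²] = 9 + (9)²
= 90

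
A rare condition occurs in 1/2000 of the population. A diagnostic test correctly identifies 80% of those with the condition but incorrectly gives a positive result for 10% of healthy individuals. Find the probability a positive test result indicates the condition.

Let D = the rare event, + = positive/flagged.
P(D) = 1/2000
P(+|D) = 80/100 = 4/5
P(+|D') = 10/100 = 1/10
P(+) = P(+|D)P(D) + P(+|D')P(D')
     = \frac{4}{5} × \frac{1}{2000} + \frac{1}{10} × \frac{1999}{2000}
     = \frac{2007}{20000}
P(D|+) = P(+|D)P(D)/P(+) = \frac{8}{2007}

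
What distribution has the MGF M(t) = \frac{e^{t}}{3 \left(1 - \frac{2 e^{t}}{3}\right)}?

The MGF M(t) = \frac{e^{t}}{3 \left(1 - \frac{2 e^{t}}{3}\right)} is the standard form for the Geometric distribution.
Comparing with the known MGF formula identifies: Geometric(p=1/3), X = trial number of first success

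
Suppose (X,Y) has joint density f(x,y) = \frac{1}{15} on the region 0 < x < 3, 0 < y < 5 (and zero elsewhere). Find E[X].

f_X(x) = ∫_0^5 \frac{1}{15} dy = \frac{1}{3}
E[X] = ∫_0^3 x × (\frac{1}{3}) dx = \frac{3}{2}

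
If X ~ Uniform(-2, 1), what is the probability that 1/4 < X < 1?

P(1/4 < X < 1) = ∫_{1/4}^{1} f(x) dx
where f(x) = \frac{1}{3}
= \frac{1}{4}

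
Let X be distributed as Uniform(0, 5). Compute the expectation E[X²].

Using the identity E[X²] = Var(X) + (E[X])²:
E[X] = \frac{5}{2}
Var(X) = \frac{25}{12}
E[X²] = \frac{25}{12} + (\frac{5}{2})²
= \frac{25}{3}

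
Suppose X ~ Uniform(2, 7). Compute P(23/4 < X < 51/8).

P(23/4 < X < 51/8) = ∫_{23/4}^{51/8} f(x) dx
where f(x) = \frac{1}{5}
= \frac{1}{8}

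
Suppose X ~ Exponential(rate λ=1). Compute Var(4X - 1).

For X ~ Exponential(rate λ=1):
Var(X) = 1
Var(4X - 1) = (4)² × Var(X) = 16 × 1 = 16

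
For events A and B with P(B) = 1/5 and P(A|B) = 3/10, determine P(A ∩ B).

By definition, P(A|B) = P(A ∩ B) / P(B)
So P(A ∩ B) = P(A|B) × P(B)
= 3/10 × 1/5
= 3/50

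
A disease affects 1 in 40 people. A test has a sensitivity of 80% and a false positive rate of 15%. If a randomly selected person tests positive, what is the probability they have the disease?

Let D = the rare event, + = positive/flagged.
P(D) = 1/40
P(+|D) = 80/100 = 4/5
P(+|D') = 15/100 = 3/20
P(+) = P(+|D)P(D) + P(+|D')P(D')
     = \frac{4}{5} × \frac{1}{40} + \frac{3}{20} × \frac{39}{40}
     = \frac{133}{800}
P(D|+) = P(+|D)P(D)/P(+) = \frac{16}{133}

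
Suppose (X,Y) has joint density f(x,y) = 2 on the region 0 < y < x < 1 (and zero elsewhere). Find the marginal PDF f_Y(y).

f_Y(y) = ∫_y^1 2 dx = 2 - 2 y
for 0 < y < 1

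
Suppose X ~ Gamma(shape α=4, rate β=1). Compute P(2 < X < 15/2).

P(2 < X < 15/2) = ∫_{2}^{15/2} f(x) dx
where f(x) = \frac{x^{3} e^{- x}}{6}
= - \frac{1711}{16 e^{\frac{15}{2}}} + \frac{19}{3 e^{2}}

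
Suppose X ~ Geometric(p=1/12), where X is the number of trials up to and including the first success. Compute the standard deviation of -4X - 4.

For X ~ Geometric(p=1/12), where X is the number of trials up to and including the first success:
Var(X) = 132
SD(X) = √(Var(X)) = √(132) = 2 \sqrt{33}
SD(-4X - 4) = |-4| × SD(X) = 4 × 2 \sqrt{33} = 8 \sqrt{33}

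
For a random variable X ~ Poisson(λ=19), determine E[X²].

Using the identity E[X²] = Var(X) + (E[X])²:
E[X] = 19
Var(X) = 19
E[X²] = 19 + (19)²
= 380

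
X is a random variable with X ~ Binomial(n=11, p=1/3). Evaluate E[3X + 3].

For X ~ Binomial(n=11, p=1/3):
E[X] = \frac{11}{3}
E[3X + 3] = 3 × E[X] + 3 = 14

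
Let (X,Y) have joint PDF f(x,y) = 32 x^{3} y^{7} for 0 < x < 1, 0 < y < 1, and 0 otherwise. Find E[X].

E[X] = ∫_0^1 ∫_0^1 x × f(x,y) dy dx
= ∫_0^1 ∫_0^1 x × (32 x^{3} y^{7}) dy dx
= \frac{4}{5}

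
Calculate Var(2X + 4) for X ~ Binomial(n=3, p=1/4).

For X ~ Binomial(n=3, p=1/4):
Var(X) = \frac{9}{16}
Var(2X + 4) = (2)² × Var(X) = 4 × \frac{9}{16} = \frac{9}{4}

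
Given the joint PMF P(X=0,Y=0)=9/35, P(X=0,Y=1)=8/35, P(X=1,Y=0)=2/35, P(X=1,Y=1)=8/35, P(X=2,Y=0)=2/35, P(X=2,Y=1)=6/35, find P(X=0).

P(X=0) = P(X=0,Y=0) + P(X=0,Y=1)
= 9/35 + 8/35
= 17/35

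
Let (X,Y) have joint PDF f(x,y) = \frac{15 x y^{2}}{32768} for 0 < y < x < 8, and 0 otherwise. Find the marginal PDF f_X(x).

f_X(x) = ∫_0^x \frac{15 x y^{2}}{32768} dy = \frac{5 x^{4}}{32768}
for 0 < x < 8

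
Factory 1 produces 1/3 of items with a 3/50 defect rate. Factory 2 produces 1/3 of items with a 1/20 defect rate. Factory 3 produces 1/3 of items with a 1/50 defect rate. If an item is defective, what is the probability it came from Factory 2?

Using Bayes' theorem:
P(F1) = 1/3, P(D|F1) = 3/50
P(F2) = 1/3, P(D|F2) = 1/20
P(F3) = 1/3, P(D|F3) = 1/50
P(D) = P(D|F1)P(F1) + P(D|F2)P(F2) + P(D|F3)P(F3)
     = \frac{13}{300}
P(F2|D) = P(D|F2)P(F2) / P(D)
= \frac{5}{13}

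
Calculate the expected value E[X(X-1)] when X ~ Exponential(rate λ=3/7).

E[X(X-1)] = E[X² - X] = E[X²] - E[X]
E[X] = \frac{7}{3}
E[X²] = Var(X) + (E[X])² = \frac{49}{9} + (\frac{7}{3})² = \frac{98}{9}
E[X(X-1)] = \frac{98}{9} - \frac{7}{3} = \frac{77}{9}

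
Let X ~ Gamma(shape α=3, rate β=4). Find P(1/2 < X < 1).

P(1/2 < X < 1) = ∫_{1/2}^{1} f(x) dx
where f(x) = 32 x^{2} e^{- 4 x}
= \frac{-13 + 5 e^{2}}{e^{4}}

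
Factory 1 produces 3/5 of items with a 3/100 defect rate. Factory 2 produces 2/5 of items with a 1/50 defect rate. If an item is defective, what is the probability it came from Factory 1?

Using Bayes' theorem:
P(F1) = 3/5, P(D|F1) = 3/100
P(F2) = 2/5, P(D|F2) = 1/50
P(D) = P(D|F1)P(F1) + P(D|F2)P(F2)
     = \frac{13}{500}
P(F1|D) = P(D|F1)P(F1) / P(D)
= \frac{9}{13}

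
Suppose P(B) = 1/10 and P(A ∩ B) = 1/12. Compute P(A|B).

P(A|B) = P(A ∩ B) / P(B)
= (1/12) / (1/10)
= 5/6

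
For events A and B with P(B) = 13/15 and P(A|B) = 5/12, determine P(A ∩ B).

By definition, P(A|B) = P(A ∩ B) / P(B)
So P(A ∩ B) = P(A|B) × P(B)
= 5/12 × 13/15
= 13/36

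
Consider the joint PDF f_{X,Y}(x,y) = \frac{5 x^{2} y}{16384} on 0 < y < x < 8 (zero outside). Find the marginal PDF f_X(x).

f_X(x) = ∫_0^x \frac{5 x^{2} y}{16384} dy = \frac{5 x^{4}}{32768}
for 0 < x < 8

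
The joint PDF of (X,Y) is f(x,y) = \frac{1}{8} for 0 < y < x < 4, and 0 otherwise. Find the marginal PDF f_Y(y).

f_Y(y) = ∫_y^4 \frac{1}{8} dx = \frac{1}{2} - \frac{y}{8}
for 0 < y < 4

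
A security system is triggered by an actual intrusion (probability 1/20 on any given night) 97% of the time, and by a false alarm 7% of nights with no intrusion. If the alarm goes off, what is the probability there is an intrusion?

Let D = the rare event, + = positive/flagged.
P(D) = 1/20
P(+|D) = 97/100
P(+|D') = 7/100
P(+) = P(+|D)P(D) + P(+|D')P(D')
     = \frac{97}{100} × \frac{1}{20} + \frac{7}{100} × \frac{19}{20}
     = \frac{23}{200}
P(D|+) = P(+|D)P(D)/P(+) = \frac{97}{230}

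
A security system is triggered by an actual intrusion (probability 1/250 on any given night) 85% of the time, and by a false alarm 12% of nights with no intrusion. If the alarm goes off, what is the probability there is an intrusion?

Let D = the rare event, + = positive/flagged.
P(D) = 1/250
P(+|D) = 85/100 = 17/20
P(+|D') = 12/100 = 3/25
P(+) = P(+|D)P(D) + P(+|D')P(D')
     = \frac{17}{20} × \frac{1}{250} + \frac{3}{25} × \frac{249}{250}
     = \frac{3073}{25000}
P(D|+) = P(+|D)P(D)/P(+) = \frac{85}{3073}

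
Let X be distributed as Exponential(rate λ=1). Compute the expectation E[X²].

Using the identity E[X²] = Var(X) + (E[X])²:
E[X] = 1
Var(X) = 1
E[X²] = 1 + (1)²
= 2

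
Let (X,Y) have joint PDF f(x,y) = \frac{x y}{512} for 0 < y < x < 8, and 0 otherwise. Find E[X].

f_X(x) = ∫_0^x \frac{x y}{512} dy = \frac{x^{3}}{1024}
E[X] = ∫_0^8 x × (\frac{x^{3}}{1024}) dx = \frac{32}{5}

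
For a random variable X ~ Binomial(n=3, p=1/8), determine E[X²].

Using the identity E[X²] = Var(X) + (E[X])²:
E[X] = \frac{3}{8}
Var(X) = \frac{21}{64}
E[X²] = \frac{21}{64} + (\frac{3}{8})²
= \frac{15}{32}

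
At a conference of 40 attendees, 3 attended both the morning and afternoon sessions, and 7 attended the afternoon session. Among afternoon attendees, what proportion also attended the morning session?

P(A ∩ B) = 3/40
P(B) = 7/40
P(A|B) = P(A ∩ B) / P(B) = (3/40) / (7/40) = 3/7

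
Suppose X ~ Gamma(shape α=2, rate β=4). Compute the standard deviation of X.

For X ~ Gamma(shape α=2, rate β=4):
Var(X) = \frac{1}{8}
SD(X) = √(Var(X)) = √(\frac{1}{8}) = \frac{\sqrt{2}}{4}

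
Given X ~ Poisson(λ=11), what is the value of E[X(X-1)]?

E[X(X-1)] = E[X² - X] = E[X²] - E[X]
E[X] = 11
E[X²] = Var(X) + (E[X])² = 11 + (11)² = 132
E[X(X-1)] = 132 - 11 = 121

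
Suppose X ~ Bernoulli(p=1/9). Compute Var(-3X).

For X ~ Bernoulli(p=1/9):
Var(X) = \frac{8}{81}
Var(-3X) = (-3)² × Var(X) = 9 × \frac{8}{81} = \frac{8}{9}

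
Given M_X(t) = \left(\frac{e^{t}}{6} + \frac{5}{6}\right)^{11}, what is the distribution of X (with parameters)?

The MGF M(t) = \left(\frac{e^{t}}{6} + \frac{5}{6}\right)^{11} is the standard form for the Binomial distribution.
Comparing with the known MGF formula identifies: Binomial(n=11, p=1/6)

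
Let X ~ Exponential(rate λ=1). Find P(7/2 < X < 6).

P(7/2 < X < 6) = ∫_{7/2}^{6} f(x) dx
where f(x) = e^{- x}
= - \frac{1}{e^{6}} + e^{- \frac{7}{2}}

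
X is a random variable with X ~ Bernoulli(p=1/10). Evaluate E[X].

For X ~ Bernoulli(p=1/10), the expected value is:
E[X] = \frac{1}{10}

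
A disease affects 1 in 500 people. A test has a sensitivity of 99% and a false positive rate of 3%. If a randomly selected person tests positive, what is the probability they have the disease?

Let D = the rare event, + = positive/flagged.
P(D) = 1/500
P(+|D) = 99/100
P(+|D') = 3/100
P(+) = P(+|D)P(D) + P(+|D')P(D')
     = \frac{99}{100} × \frac{1}{500} + \frac{3}{100} × \frac{499}{500}
     = \frac{399}{12500}
P(D|+) = P(+|D)P(D)/P(+) = \frac{33}{532}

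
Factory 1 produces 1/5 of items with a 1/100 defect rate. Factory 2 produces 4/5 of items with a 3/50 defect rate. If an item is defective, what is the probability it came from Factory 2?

Using Bayes' theorem:
P(F1) = 1/5, P(D|F1) = 1/100
P(F2) = 4/5, P(D|F2) = 3/50
P(D) = P(D|F1)P(F1) + P(D|F2)P(F2)
     = \frac{1}{20}
P(F2|D) = P(D|F2)P(F2) / P(D)
= \frac{24}{25}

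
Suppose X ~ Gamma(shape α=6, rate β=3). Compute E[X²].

Using the identity E[X²] = Var(X) + (E[X])²:
E[X] = 2
Var(X) = \frac{2}{3}
E[X²] = \frac{2}{3} + (2)²
= \frac{14}{3}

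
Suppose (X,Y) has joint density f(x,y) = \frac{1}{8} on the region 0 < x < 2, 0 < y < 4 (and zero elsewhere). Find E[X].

f_X(x) = ∫_0^4 \frac{1}{8} dy = \frac{1}{2}
E[X] = ∫_0^2 x × (\frac{1}{2}) dx = 1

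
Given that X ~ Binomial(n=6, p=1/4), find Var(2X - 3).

For X ~ Binomial(n=6, p=1/4):
Var(X) = \frac{9}{8}
Var(2X - 3) = (2)² × Var(X) = 4 × \frac{9}{8} = \frac{9}{2}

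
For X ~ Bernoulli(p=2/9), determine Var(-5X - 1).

For X ~ Bernoulli(p=2/9):
Var(X) = \frac{14}{81}
Var(-5X - 1) = (-5)² × Var(X) = 25 × \frac{14}{81} = \frac{350}{81}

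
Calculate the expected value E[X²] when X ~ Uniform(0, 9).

Using the identity E[X²] = Var(X) + (E[X])²:
E[X] = \frac{9}{2}
Var(X) = \frac{27}{4}
E[X²] = \frac{27}{4} + (\frac{9}{2})²
= 27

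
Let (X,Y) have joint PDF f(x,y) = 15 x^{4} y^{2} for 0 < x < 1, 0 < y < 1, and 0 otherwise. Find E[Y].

E[Y] = ∫_0^1 ∫_0^1 y × f(x,y) dx dy
= \frac{3}{4}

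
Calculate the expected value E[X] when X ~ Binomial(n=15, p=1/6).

For X ~ Binomial(n=15, p=1/6), the expected value is:
E[X] = \frac{5}{2}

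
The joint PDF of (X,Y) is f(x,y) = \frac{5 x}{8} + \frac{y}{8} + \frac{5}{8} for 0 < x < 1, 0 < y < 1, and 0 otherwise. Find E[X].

E[X] = ∫_0^1 ∫_0^1 x × f(x,y) dy dx
= ∫_0^1 ∫_0^1 x × (\frac{5 x}{8} + \frac{y}{8} + \frac{5}{8}) dy dx
= \frac{53}{96}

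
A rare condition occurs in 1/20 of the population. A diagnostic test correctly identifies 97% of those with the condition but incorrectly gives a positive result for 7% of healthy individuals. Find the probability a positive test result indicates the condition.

Let D = the rare event, + = positive/flagged.
P(D) = 1/20
P(+|D) = 97/100
P(+|D') = 7/100
P(+) = P(+|D)P(D) + P(+|D')P(D')
     = \frac{97}{100} × \frac{1}{20} + \frac{7}{100} × \frac{19}{20}
     = \frac{23}{200}
P(D|+) = P(+|D)P(D)/P(+) = \frac{97}{230}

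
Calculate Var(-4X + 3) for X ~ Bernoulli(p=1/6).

For X ~ Bernoulli(p=1/6):
Var(X) = \frac{5}{36}
Var(-4X + 3) = (-4)² × Var(X) = 16 × \frac{5}{36} = \frac{20}{9}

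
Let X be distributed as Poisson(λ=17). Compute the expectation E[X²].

Using the identity E[X²] = Var(X) + (E[X])²:
E[X] = 17
Var(X) = 17
E[X²] = 17 + (17)²
= 306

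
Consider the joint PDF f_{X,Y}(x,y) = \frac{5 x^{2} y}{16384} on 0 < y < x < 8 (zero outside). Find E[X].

f_X(x) = ∫_0^x \frac{5 x^{2} y}{16384} dy = \frac{5 x^{4}}{32768}
E[X] = ∫_0^8 x × (\frac{5 x^{4}}{32768}) dx = \frac{20}{3}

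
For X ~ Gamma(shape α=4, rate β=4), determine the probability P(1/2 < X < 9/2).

P(1/2 < X < 9/2) = ∫_{1/2}^{9/2} f(x) dx
where f(x) = \frac{128 x^{3} e^{- 4 x}}{3}
= \frac{-3459 + 19 e^{16}}{3 e^{18}}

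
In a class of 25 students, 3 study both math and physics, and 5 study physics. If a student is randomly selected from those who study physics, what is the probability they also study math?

P(A ∩ B) = 3/25
P(B) = 5/25 = 1/5
P(A|B) = P(A ∩ B) / P(B) = (3/25) / (1/5) = 3/5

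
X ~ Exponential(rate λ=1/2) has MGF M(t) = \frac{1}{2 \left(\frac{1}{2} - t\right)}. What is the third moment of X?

To find E[X^3], compute M^(3)(0):
M^(1)(t) = \frac{1}{2 \left(\frac{1}{2} - t\right)^{2}}
M^(2)(t) = \frac{1}{\left(\frac{1}{2} - t\right)^{3}}
M^(3)(t) = \frac{3}{\left(\frac{1}{2} - t\right)^{4}}
M^(3)(0) = 48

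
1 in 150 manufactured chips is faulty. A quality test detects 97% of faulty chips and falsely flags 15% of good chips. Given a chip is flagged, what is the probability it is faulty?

Let D = the rare event, + = positive/flagged.
P(D) = 1/150
P(+|D) = 97/100
P(+|D') = 15/100 = 3/20
P(+) = P(+|D)P(D) + P(+|D')P(D')
     = \frac{97}{100} × \frac{1}{150} + \frac{3}{20} × \frac{149}{150}
     = \frac{583}{3750}
P(D|+) = P(+|D)P(D)/P(+) = \frac{97}{2332}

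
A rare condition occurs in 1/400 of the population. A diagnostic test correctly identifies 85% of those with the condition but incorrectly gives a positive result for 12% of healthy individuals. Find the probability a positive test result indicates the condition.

Let D = the rare event, + = positive/flagged.
P(D) = 1/400
P(+|D) = 85/100 = 17/20
P(+|D') = 12/100 = 3/25
P(+) = P(+|D)P(D) + P(+|D')P(D')
     = \frac{17}{20} × \frac{1}{400} + \frac{3}{25} × \frac{399}{400}
     = \frac{4873}{40000}
P(D|+) = P(+|D)P(D)/P(+) = \frac{85}{4873}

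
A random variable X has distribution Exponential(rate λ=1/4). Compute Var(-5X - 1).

For X ~ Exponential(rate λ=1/4):
Var(X) = 16
Var(-5X - 1) = (-5)² × Var(X) = 25 × 16 = 400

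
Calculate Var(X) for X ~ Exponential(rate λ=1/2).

For X ~ Exponential(rate λ=1/2):
Var(X) = 4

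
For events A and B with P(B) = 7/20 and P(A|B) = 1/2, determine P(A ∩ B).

By definition, P(A|B) = P(A ∩ B) / P(B)
So P(A ∩ B) = P(A|B) × P(B)
= 1/2 × 7/20
= 7/40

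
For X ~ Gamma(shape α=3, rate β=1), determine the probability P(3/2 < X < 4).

P(3/2 < X < 4) = ∫_{3/2}^{4} f(x) dx
where f(x) = \frac{x^{2} e^{- x}}{2}
= - \frac{13}{e^{4}} + \frac{29}{8 e^{\frac{3}{2}}}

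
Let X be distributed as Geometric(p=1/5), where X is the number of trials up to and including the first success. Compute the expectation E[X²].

Using the identity E[X²] = Var(X) + (E[X])²:
E[X] = 5
Var(X) = 20
E[X²] = 20 + (5)²
= 45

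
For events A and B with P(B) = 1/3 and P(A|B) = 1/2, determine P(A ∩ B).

By definition, P(A|B) = P(A ∩ B) / P(B)
So P(A ∩ B) = P(A|B) × P(B)
= 1/2 × 1/3
= 1/6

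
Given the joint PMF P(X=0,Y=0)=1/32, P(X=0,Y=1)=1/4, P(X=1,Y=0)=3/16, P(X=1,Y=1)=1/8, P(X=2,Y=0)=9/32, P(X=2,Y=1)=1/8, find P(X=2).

P(X=2) = P(X=2,Y=0) + P(X=2,Y=1)
= 9/32 + 1/8
= 13/32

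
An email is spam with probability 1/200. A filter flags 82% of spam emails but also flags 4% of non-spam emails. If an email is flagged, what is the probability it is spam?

Let D = the rare event, + = positive/flagged.
P(D) = 1/200
P(+|D) = 82/100 = 41/50
P(+|D') = 4/100 = 1/25
P(+) = P(+|D)P(D) + P(+|D')P(D')
     = \frac{41}{50} × \frac{1}{200} + \frac{1}{25} × \frac{199}{200}
     = \frac{439}{10000}
P(D|+) = P(+|D)P(D)/P(+) = \frac{41}{439}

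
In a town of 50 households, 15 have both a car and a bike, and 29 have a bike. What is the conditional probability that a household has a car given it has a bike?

P(A ∩ B) = 15/50 = 3/10
P(B) = 29/50
P(A|B) = P(A ∩ B) / P(B) = (3/10) / (29/50) = 15/29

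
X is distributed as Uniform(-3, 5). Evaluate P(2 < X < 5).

P(2 < X < 5) = ∫_{2}^{5} f(x) dx
where f(x) = \frac{1}{8}
= \frac{3}{8}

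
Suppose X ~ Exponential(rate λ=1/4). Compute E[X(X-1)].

E[X(X-1)] = E[X² - X] = E[X²] - E[X]
E[X] = 4
E[X²] = Var(X) + (E[X])² = 16 + (4)² = 32
E[X(X-1)] = 32 - 4 = 28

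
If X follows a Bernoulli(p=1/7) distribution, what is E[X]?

For X ~ Bernoulli(p=1/7), the expected value is:
E[X] = \frac{1}{7}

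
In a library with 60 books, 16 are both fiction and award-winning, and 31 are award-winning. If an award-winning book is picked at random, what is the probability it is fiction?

P(A ∩ B) = 16/60 = 4/15
P(B) = 31/60
P(A|B) = P(A ∩ B) / P(B) = (4/15) / (31/60) = 16/31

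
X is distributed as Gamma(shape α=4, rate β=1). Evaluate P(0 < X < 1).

P(0 < X < 1) = ∫_{0}^{1} f(x) dx
where f(x) = \frac{x^{3} e^{- x}}{6}
= 1 - \frac{8}{3 e}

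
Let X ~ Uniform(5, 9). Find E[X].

For X ~ Uniform(5, 9), the expected value is:
E[X] = 7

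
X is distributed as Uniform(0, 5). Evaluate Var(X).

For X ~ Uniform(0, 5):
Var(X) = \frac{25}{12}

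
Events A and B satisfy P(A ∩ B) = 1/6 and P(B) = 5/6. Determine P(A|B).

P(A|B) = P(A ∩ B) / P(B)
= (1/6) / (5/6)
= 1/5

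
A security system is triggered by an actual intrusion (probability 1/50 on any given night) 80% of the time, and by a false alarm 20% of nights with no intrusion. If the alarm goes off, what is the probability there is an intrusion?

Let D = the rare event, + = positive/flagged.
P(D) = 1/50
P(+|D) = 80/100 = 4/5
P(+|D') = 20/100 = 1/5
P(+) = P(+|D)P(D) + P(+|D')P(D')
     = \frac{4}{5} × \frac{1}{50} + \frac{1}{5} × \frac{49}{50}
     = \frac{53}{250}
P(D|+) = P(+|D)P(D)/P(+) = \frac{4}{53}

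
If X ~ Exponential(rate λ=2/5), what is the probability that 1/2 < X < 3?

P(1/2 < X < 3) = ∫_{1/2}^{3} f(x) dx
where f(x) = \frac{2 e^{- \frac{2 x}{5}}}{5}
= - \frac{1 - e}{e^{\frac{6}{5}}}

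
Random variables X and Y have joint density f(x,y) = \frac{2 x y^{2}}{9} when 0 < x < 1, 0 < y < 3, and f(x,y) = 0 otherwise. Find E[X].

f_X(x) = ∫_0^3 \frac{2 x y^{2}}{9} dy = 2 x
E[X] = ∫_0^1 x × (2 x) dx = \frac{2}{3}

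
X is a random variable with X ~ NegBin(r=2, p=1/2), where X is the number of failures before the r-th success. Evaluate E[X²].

Using the identity E[X²] = Var(X) + (E[X])²:
E[X] = 2
Var(X) = 4
E[X²] = 4 + (2)²
= 8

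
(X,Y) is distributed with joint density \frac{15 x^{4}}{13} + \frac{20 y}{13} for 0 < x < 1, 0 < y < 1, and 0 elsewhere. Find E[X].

E[X] = ∫_0^1 ∫_0^1 x × f(x,y) dy dx
= ∫_0^1 ∫_0^1 x × (\frac{15 x^{4}}{13} + \frac{20 y}{13}) dy dx
= \frac{15}{26}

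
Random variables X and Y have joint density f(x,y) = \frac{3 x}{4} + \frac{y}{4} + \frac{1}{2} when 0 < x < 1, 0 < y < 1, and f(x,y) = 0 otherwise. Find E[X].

E[X] = ∫_0^1 ∫_0^1 x × f(x,y) dy dx
= ∫_0^1 ∫_0^1 x × (\frac{3 x}{4} + \frac{y}{4} + \frac{1}{2}) dy dx
= \frac{9}{16}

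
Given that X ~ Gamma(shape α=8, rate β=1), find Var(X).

For X ~ Gamma(shape α=8, rate β=1):
Var(X) = 8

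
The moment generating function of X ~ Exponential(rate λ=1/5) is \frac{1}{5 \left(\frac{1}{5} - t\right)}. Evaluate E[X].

To find E[X], compute M^(1)(0):
M^(1)(t) = \frac{1}{5 \left(\frac{1}{5} - t\right)^{2}}
M^(1)(0) = 5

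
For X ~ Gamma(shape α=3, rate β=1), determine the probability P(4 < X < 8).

P(4 < X < 8) = ∫_{4}^{8} f(x) dx
where f(x) = \frac{x^{2} e^{- x}}{2}
= \frac{-41 + 13 e^{4}}{e^{8}}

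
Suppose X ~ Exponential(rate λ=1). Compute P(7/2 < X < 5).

P(7/2 < X < 5) = ∫_{7/2}^{5} f(x) dx
where f(x) = e^{- x}
= - \frac{1}{e^{5}} + e^{- \frac{7}{2}}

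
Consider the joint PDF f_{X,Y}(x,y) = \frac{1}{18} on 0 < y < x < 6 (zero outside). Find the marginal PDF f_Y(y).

f_Y(y) = ∫_y^6 \frac{1}{18} dx = \frac{1}{3} - \frac{y}{18}
for 0 < y < 6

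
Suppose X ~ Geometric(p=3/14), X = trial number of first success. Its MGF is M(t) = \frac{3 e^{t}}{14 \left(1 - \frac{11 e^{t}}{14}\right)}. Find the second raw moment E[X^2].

To find E[X^2], compute M^(2)(0):
M^(1)(t) = \frac{3 e^{t}}{14 \left(1 - \frac{11 e^{t}}{14}\right)} + \frac{33 e^{2 t}}{196 \left(1 - \frac{11 e^{t}}{14}\right)^{2}}
M^(2)(t) = \frac{3 e^{t}}{14 \left(1 - \frac{11 e^{t}}{14}\right)} + \frac{99 e^{2 t}}{196 \left(1 - \frac{11 e^{t}}{14}\right)^{2}} + \frac{363 e^{3 t}}{1372 \left(1 - \frac{11 e^{t}}{14}\right)^{3}}
M^(2)(0) = \frac{350}{9}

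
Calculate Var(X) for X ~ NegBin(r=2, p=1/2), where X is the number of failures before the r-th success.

For X ~ NegBin(r=2, p=1/2), where X is the number of failures before the r-th success:
Var(X) = 4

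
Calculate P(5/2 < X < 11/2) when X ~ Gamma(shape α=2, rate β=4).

P(5/2 < X < 11/2) = ∫_{5/2}^{11/2} f(x) dx
where f(x) = 16 x e^{- 4 x}
= \frac{-23 + 11 e^{12}}{e^{22}}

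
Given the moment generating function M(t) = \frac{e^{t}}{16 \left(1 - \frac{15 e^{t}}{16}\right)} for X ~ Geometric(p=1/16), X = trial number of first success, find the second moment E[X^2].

To find E[X^2], compute M^(2)(0):
M^(1)(t) = \frac{e^{t}}{16 \left(1 - \frac{15 e^{t}}{16}\right)} + \frac{15 e^{2 t}}{256 \left(1 - \frac{15 e^{t}}{16}\right)^{2}}
M^(2)(t) = \frac{e^{t}}{16 \left(1 - \frac{15 e^{t}}{16}\right)} + \frac{45 e^{2 t}}{256 \left(1 - \frac{15 e^{t}}{16}\right)^{2}} + \frac{225 e^{3 t}}{2048 \left(1 - \frac{15 e^{t}}{16}\right)^{3}}
M^(2)(0) = 496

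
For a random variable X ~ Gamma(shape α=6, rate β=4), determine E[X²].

Using the identity E[X²] = Var(X) + (E[X])²:
E[X] = \frac{3}{2}
Var(X) = \frac{3}{8}
E[X²] = \frac{3}{8} + (\frac{3}{2})²
= \frac{21}{8}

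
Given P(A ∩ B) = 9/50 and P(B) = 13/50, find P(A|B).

P(A|B) = P(A ∩ B) / P(B)
= (9/50) / (13/50)
= 9/13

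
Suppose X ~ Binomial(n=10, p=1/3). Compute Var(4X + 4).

For X ~ Binomial(n=10, p=1/3):
Var(X) = \frac{20}{9}
Var(4X + 4) = (4)² × Var(X) = 16 × \frac{20}{9} = \frac{320}{9}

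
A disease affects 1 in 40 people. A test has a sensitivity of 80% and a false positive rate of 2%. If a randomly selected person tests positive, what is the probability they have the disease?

Let D = the rare event, + = positive/flagged.
P(D) = 1/40
P(+|D) = 80/100 = 4/5
P(+|D') = 2/100 = 1/50
P(+) = P(+|D)P(D) + P(+|D')P(D')
     = \frac{4}{5} × \frac{1}{40} + \frac{1}{50} × \frac{39}{40}
     = \frac{79}{2000}
P(D|+) = P(+|D)P(D)/P(+) = \frac{40}{79}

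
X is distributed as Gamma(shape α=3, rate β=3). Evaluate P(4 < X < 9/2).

P(4 < X < 9/2) = ∫_{4}^{9/2} f(x) dx
where f(x) = \frac{27 x^{2} e^{- 3 x}}{2}
= - \frac{845}{8 e^{\frac{27}{2}}} + \frac{85}{e^{12}}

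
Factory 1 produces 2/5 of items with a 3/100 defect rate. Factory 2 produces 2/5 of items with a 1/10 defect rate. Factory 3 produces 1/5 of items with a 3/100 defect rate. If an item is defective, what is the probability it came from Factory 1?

Using Bayes' theorem:
P(F1) = 2/5, P(D|F1) = 3/100
P(F2) = 2/5, P(D|F2) = 1/10
P(F3) = 1/5, P(D|F3) = 3/100
P(D) = P(D|F1)P(F1) + P(D|F2)P(F2) + P(D|F3)P(F3)
     = \frac{29}{500}
P(F1|D) = P(D|F1)P(F1) / P(D)
= \frac{6}{29}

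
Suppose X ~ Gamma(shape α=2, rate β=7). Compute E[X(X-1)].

E[X(X-1)] = E[X² - X] = E[X²] - E[X]
E[X] = \frac{2}{7}
E[X²] = Var(X) + (E[X])² = \frac{2}{49} + (\frac{2}{7})² = \frac{6}{49}
E[X(X-1)] = \frac{6}{49} - \frac{2}{7} = - \frac{8}{49}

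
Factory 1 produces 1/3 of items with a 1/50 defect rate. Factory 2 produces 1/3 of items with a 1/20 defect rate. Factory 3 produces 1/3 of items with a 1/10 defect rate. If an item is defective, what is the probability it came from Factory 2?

Using Bayes' theorem:
P(F1) = 1/3, P(D|F1) = 1/50
P(F2) = 1/3, P(D|F2) = 1/20
P(F3) = 1/3, P(D|F3) = 1/10
P(D) = P(D|F1)P(F1) + P(D|F2)P(F2) + P(D|F3)P(F3)
     = \frac{17}{300}
P(F2|D) = P(D|F2)P(F2) / P(D)
= \frac{5}{17}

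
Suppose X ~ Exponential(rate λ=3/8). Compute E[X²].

Using the identity E[X²] = Var(X) + (E[X])²:
E[X] = \frac{8}{3}
Var(X) = \frac{64}{9}
E[X²] = \frac{64}{9} + (\frac{8}{3})²
= \frac{128}{9}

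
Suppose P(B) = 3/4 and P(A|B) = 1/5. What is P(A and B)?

By definition, P(A|B) = P(A ∩ B) / P(B)
So P(A ∩ B) = P(A|B) × P(B)
= 1/5 × 3/4
= 3/20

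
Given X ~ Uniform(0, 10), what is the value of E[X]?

For X ~ Uniform(0, 10), the expected value is:
E[X] = 5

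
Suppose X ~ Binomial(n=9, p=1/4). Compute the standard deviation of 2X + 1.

For X ~ Binomial(n=9, p=1/4):
Var(X) = \frac{27}{16}
SD(X) = √(Var(X)) = √(\frac{27}{16}) = \frac{3 \sqrt{3}}{4}
SD(2X + 1) = |2| × SD(X) = 2 × \frac{3 \sqrt{3}}{4} = \frac{3 \sqrt{3}}{2}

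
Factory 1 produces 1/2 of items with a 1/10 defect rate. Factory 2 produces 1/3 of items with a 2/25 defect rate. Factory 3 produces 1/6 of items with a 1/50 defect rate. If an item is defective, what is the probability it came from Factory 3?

Using Bayes' theorem:
P(F1) = 1/2, P(D|F1) = 1/10
P(F2) = 1/3, P(D|F2) = 2/25
P(F3) = 1/6, P(D|F3) = 1/50
P(D) = P(D|F1)P(F1) + P(D|F2)P(F2) + P(D|F3)P(F3)
     = \frac{2}{25}
P(F3|D) = P(D|F3)P(F3) / P(D)
= \frac{1}{24}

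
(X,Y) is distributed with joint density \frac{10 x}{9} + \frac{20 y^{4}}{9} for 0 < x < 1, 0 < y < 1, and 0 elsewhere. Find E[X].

E[X] = ∫_0^1 ∫_0^1 x × f(x,y) dy dx
= ∫_0^1 ∫_0^1 x × (\frac{10 x}{9} + \frac{20 y^{4}}{9}) dy dx
= \frac{16}{27}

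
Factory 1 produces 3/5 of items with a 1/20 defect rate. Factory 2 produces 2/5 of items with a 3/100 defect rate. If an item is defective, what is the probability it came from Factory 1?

Using Bayes' theorem:
P(F1) = 3/5, P(D|F1) = 1/20
P(F2) = 2/5, P(D|F2) = 3/100
P(D) = P(D|F1)P(F1) + P(D|F2)P(F2)
     = \frac{21}{500}
P(F1|D) = P(D|F1)P(F1) / P(D)
= \frac{5}{7}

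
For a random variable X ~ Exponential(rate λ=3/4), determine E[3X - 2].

For X ~ Exponential(rate λ=3/4):
E[X] = \frac{4}{3}
E[3X - 2] = 3 × E[X] - 2 = 2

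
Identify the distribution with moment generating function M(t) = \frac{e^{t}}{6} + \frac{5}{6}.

The MGF M(t) = \frac{e^{t}}{6} + \frac{5}{6} is the standard form for the Bernoulli distribution.
Comparing with the known MGF formula identifies: Bernoulli(p=1/6)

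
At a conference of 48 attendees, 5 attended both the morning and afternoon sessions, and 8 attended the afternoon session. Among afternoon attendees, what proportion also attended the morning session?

P(A ∩ B) = 5/48
P(B) = 8/48 = 1/6
P(A|B) = P(A ∩ B) / P(B) = (5/48) / (1/6) = 5/8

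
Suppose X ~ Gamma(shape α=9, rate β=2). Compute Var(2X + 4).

For X ~ Gamma(shape α=9, rate β=2):
Var(X) = \frac{9}{4}
Var(2X + 4) = (2)² × Var(X) = 4 × \frac{9}{4} = 9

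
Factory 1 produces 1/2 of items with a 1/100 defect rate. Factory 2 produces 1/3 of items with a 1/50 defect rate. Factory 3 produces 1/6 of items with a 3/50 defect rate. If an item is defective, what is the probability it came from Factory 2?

Using Bayes' theorem:
P(F1) = 1/2, P(D|F1) = 1/100
P(F2) = 1/3, P(D|F2) = 1/50
P(F3) = 1/6, P(D|F3) = 3/50
P(D) = P(D|F1)P(F1) + P(D|F2)P(F2) + P(D|F3)P(F3)
     = \frac{13}{600}
P(F2|D) = P(D|F2)P(F2) / P(D)
= \frac{4}{13}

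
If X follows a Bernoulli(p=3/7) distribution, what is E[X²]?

Using the identity E[X²] = Var(X) + (E[X])²:
E[X] = \frac{3}{7}
Var(X) = \frac{12}{49}
E[X²] = \frac{12}{49} + (\frac{3}{7})²
= \frac{3}{7}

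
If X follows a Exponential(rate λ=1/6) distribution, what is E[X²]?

Using the identity E[X²] = Var(X) + (E[X])²:
E[X] = 6
Var(X) = 36
E[X²] = 36 + (6)²
= 72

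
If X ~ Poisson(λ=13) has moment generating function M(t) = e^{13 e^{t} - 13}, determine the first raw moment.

To find E[X], compute M^(1)(0):
M^(1)(t) = 13 e^{t} e^{13 e^{t} - 13}
M^(1)(0) = 13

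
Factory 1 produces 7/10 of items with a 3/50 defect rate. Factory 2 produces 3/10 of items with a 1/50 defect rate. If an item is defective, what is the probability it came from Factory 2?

Using Bayes' theorem:
P(F1) = 7/10, P(D|F1) = 3/50
P(F2) = 3/10, P(D|F2) = 1/50
P(D) = P(D|F1)P(F1) + P(D|F2)P(F2)
     = \frac{6}{125}
P(F2|D) = P(D|F2)P(F2) / P(D)
= \frac{1}{8}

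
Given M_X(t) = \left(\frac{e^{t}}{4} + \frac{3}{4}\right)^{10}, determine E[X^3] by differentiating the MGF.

To find E[X^3], compute M^(3)(0):
M^(1)(t) = \frac{5 \left(\frac{e^{t}}{4} + \frac{3}{4}\right)^{9} e^{t}}{2}
M^(2)(t) = \frac{5 \left(\frac{e^{t}}{4} + \frac{3}{4}\right)^{9} e^{t}}{2} + \frac{45 \left(\frac{e^{t}}{4} + \frac{3}{4}\right)^{8} e^{2 t}}{8}
M^(3)(t) = \frac{5 \left(\frac{e^{t}}{4} + \frac{3}{4}\right)^{9} e^{t}}{2} + \frac{135 \left(\frac{e^{t}}{4} + \frac{3}{4}\right)^{8} e^{2 t}}{8} + \frac{45 \left(\frac{e^{t}}{4} + \frac{3}{4}\right)^{7} e^{3 t}}{4}
M^(3)(0) = \frac{245}{8}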